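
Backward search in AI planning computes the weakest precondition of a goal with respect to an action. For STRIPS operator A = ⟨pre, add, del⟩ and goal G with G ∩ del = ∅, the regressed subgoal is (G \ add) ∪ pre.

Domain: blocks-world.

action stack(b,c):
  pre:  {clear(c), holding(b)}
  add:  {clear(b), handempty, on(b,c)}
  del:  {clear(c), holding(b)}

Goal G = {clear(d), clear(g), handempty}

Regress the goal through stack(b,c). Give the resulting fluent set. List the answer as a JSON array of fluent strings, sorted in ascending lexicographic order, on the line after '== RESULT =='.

Regress:
  G ∩ del = {}  (empty — regression defined)
  G \ add = {clear(d), clear(g), handempty} \ {clear(b), handempty, on(b,c)} = {clear(d), clear(g)}
  ∪ pre   = {clear(d), clear(g)} ∪ {clear(c), holding(b)}
          = {clear(c), clear(d), clear(g), holding(b)}

== RESULT ==
["clear(c)", "clear(d)", "clear(g)", "holding(b)"]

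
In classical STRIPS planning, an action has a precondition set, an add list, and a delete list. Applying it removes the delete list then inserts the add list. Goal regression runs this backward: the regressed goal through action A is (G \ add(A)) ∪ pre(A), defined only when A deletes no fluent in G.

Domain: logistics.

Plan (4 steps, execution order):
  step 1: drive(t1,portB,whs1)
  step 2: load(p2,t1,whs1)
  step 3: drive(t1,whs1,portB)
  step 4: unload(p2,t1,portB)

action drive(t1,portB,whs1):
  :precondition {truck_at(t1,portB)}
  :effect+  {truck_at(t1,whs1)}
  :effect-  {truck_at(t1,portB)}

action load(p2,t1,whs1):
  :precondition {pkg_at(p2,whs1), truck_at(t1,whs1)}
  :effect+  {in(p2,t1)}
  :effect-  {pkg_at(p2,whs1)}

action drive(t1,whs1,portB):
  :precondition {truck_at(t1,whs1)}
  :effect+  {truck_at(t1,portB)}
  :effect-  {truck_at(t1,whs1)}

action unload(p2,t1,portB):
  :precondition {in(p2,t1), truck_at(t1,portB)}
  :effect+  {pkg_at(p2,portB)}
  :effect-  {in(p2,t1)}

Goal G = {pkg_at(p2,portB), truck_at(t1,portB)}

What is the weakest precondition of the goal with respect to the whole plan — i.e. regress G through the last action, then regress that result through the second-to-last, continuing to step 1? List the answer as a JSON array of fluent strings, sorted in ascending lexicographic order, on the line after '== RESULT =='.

Work backward from the goal:
  through step 4 (unload(p2,t1,portB)): drop {pkg_at(p2,portB)}, keep {truck_at(t1,portB)}, require {in(p2,t1), truck_at(t1,portB)}
    → {in(p2,t1), truck_at(t1,portB)}
  through step 3 (drive(t1,whs1,portB)): drop {truck_at(t1,portB)}, keep {in(p2,t1)}, require {truck_at(t1,whs1)}
    → {in(p2,t1), truck_at(t1,whs1)}
  through step 2 (load(p2,t1,whs1)): drop {in(p2,t1)}, keep {truck_at(t1,whs1)}, require {pkg_at(p2,whs1), truck_at(t1,whs1)}
    → {pkg_at(p2,whs1), truck_at(t1,whs1)}
  through step 1 (drive(t1,portB,whs1)): drop {truck_at(t1,whs1)}, keep {pkg_at(p2,whs1)}, require {truck_at(t1,portB)}
    → {pkg_at(p2,whs1), truck_at(t1,portB)}

== RESULT ==
["pkg_at(p2,whs1)", "truck_at(t1,portB)"]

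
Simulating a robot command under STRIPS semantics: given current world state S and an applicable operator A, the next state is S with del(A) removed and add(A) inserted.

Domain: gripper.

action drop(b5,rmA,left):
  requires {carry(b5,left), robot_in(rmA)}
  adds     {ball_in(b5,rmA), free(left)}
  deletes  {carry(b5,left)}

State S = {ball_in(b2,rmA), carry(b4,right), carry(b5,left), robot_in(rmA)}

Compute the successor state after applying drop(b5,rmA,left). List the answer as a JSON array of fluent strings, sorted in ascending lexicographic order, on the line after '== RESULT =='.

Compute (S \ del) ∪ add:
  pre ⊆ S: {carry(b5,left), robot_in(rmA)} ⊆ S  — applicable
  S \ del = {ball_in(b2,rmA), carry(b4,right), robot_in(rmA)}
  ∪ add   = {ball_in(b2,rmA), ball_in(b5,rmA), carry(b4,right), free(left), robot_in(rmA)}

== RESULT ==
["ball_in(b2,rmA)", "ball_in(b5,rmA)", "carry(b4,right)", "free(left)", "robot_in(rmA)"]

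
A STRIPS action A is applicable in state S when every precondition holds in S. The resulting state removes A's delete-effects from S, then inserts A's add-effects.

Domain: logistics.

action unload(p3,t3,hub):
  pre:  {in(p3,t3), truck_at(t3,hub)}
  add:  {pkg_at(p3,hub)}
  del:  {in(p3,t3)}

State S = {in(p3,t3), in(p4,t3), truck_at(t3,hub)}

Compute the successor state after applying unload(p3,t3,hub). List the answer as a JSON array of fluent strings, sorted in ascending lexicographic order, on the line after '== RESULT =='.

Compute (S \ del) ∪ add:
  pre ⊆ S: {in(p3,t3), truck_at(t3,hub)} ⊆ S  — applicable
  S \ del = {in(p4,t3), truck_at(t3,hub)}
  ∪ add   = {in(p4,t3), pkg_at(p3,hub), truck_at(t3,hub)}

== RESULT ==
["in(p4,t3)", "pkg_at(p3,hub)", "truck_at(t3,hub)"]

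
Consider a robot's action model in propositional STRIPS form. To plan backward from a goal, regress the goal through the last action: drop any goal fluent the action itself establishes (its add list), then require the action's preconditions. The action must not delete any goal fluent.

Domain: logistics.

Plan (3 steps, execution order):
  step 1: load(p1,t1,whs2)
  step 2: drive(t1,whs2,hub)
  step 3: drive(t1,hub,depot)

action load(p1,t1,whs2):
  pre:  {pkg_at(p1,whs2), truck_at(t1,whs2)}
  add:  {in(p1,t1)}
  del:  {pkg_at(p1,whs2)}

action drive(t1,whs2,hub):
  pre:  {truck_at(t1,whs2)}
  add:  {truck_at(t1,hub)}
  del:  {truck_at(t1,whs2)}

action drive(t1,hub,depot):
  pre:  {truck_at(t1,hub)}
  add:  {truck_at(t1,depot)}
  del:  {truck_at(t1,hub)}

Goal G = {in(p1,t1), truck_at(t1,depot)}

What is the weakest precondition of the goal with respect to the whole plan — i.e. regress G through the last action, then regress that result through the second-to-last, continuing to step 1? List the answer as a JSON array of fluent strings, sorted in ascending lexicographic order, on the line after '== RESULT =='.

Regress step by step:
  through step 3 (drive(t1,hub,depot)): drop {truck_at(t1,depot)}, keep {in(p1,t1)}, require {truck_at(t1,hub)}
    → {in(p1,t1), truck_at(t1,hub)}
  through step 2 (drive(t1,whs2,hub)): drop {truck_at(t1,hub)}, keep {in(p1,t1)}, require {truck_at(t1,whs2)}
    → {in(p1,t1), truck_at(t1,whs2)}
  through step 1 (load(p1,t1,whs2)): drop {in(p1,t1)}, keep {truck_at(t1,whs2)}, require {pkg_at(p1,whs2), truck_at(t1,whs2)}
    → {pkg_at(p1,whs2), truck_at(t1,whs2)}

== RESULT ==
["pkg_at(p1,whs2)", "truck_at(t1,whs2)"]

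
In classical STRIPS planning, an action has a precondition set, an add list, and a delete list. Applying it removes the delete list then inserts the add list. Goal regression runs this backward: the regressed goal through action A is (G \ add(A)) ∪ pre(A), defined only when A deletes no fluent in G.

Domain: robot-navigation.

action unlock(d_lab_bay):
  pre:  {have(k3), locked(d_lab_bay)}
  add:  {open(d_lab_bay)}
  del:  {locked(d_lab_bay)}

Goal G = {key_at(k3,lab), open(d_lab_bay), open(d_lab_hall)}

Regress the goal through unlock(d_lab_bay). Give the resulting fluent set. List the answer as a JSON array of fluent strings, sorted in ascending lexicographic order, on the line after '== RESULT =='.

Compute (G \ add) ∪ pre:
  G ∩ del = {}  (empty — regression defined)
  G \ add = {key_at(k3,lab), open(d_lab_bay), open(d_lab_hall)} \ {open(d_lab_bay)} = {key_at(k3,lab), open(d_lab_hall)}
  ∪ pre   = {key_at(k3,lab), open(d_lab_hall)} ∪ {have(k3), locked(d_lab_bay)}
          = {have(k3), key_at(k3,lab), locked(d_lab_bay), open(d_lab_hall)}

== RESULT ==
["have(k3)", "key_at(k3,lab)", "locked(d_lab_bay)", "open(d_lab_hall)"]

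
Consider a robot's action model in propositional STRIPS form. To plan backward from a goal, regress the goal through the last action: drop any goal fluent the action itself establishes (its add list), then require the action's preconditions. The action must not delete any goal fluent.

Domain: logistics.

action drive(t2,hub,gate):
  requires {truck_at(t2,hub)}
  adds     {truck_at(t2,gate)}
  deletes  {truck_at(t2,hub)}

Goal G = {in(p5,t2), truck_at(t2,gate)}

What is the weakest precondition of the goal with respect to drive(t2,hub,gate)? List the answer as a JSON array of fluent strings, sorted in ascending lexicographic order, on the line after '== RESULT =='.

Compute (G \ add) ∪ pre:
  G ∩ del = {}  (empty — regression defined)
  G \ add = {in(p5,t2), truck_at(t2,gate)} \ {truck_at(t2,gate)} = {in(p5,t2)}
  ∪ pre   = {in(p5,t2)} ∪ {truck_at(t2,hub)}
          = {in(p5,t2), truck_at(t2,hub)}

== RESULT ==
["in(p5,t2)", "truck_at(t2,hub)"]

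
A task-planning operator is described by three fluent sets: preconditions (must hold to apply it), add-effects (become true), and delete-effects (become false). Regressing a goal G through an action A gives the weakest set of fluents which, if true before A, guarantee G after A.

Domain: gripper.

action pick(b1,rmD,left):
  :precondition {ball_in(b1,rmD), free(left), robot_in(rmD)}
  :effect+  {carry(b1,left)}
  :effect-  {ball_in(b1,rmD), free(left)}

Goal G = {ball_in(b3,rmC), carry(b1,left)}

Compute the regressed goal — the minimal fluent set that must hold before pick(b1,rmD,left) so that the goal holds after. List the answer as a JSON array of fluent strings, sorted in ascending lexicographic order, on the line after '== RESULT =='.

Regress:
  G ∩ del = {}  (empty — regression defined)
  G \ add = {ball_in(b3,rmC), carry(b1,left)} \ {carry(b1,left)} = {ball_in(b3,rmC)}
  ∪ pre   = {ball_in(b3,rmC)} ∪ {ball_in(b1,rmD), free(left), robot_in(rmD)}
          = {ball_in(b1,rmD), ball_in(b3,rmC), free(left), robot_in(rmD)}

== RESULT ==
["ball_in(b1,rmD)", "ball_in(b3,rmC)", "free(left)", "robot_in(rmD)"]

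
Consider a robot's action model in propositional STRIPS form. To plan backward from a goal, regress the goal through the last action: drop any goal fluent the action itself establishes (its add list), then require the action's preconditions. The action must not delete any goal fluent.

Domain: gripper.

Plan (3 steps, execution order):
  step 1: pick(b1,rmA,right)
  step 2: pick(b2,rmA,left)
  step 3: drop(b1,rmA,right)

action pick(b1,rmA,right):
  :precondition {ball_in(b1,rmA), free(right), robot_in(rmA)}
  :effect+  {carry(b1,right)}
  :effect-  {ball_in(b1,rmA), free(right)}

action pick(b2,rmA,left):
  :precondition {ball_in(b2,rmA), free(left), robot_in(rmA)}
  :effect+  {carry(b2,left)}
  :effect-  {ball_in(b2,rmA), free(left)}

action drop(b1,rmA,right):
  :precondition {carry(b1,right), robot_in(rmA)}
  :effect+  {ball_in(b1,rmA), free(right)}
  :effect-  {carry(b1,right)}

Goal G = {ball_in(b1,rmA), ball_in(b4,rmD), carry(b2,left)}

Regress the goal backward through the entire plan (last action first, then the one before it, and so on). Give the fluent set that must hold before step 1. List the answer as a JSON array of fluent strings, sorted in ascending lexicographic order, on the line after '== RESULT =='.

Regress step by step:
  through step 3 (drop(b1,rmA,right)): drop {ball_in(b1,rmA)}, keep {ball_in(b4,rmD), carry(b2,left)}, require {carry(b1,right), robot_in(rmA)}
    → {ball_in(b4,rmD), carry(b1,right), carry(b2,left), robot_in(rmA)}
  through step 2 (pick(b2,rmA,left)): drop {carry(b2,left)}, keep {ball_in(b4,rmD), carry(b1,right), robot_in(rmA)}, require {ball_in(b2,rmA), free(left), robot_in(rmA)}
    → {ball_in(b2,rmA), ball_in(b4,rmD), carry(b1,right), free(left), robot_in(rmA)}
  through step 1 (pick(b1,rmA,right)): drop {carry(b1,right)}, keep {ball_in(b2,rmA), ball_in(b4,rmD), free(left), robot_in(rmA)}, require {ball_in(b1,rmA), free(right), robot_in(rmA)}
    → {ball_in(b1,rmA), ball_in(b2,rmA), ball_in(b4,rmD), free(left), free(right), robot_in(rmA)}

== RESULT ==
["ball_in(b1,rmA)", "ball_in(b2,rmA)", "ball_in(b4,rmD)", "free(left)", "free(right)", "robot_in(rmA)"]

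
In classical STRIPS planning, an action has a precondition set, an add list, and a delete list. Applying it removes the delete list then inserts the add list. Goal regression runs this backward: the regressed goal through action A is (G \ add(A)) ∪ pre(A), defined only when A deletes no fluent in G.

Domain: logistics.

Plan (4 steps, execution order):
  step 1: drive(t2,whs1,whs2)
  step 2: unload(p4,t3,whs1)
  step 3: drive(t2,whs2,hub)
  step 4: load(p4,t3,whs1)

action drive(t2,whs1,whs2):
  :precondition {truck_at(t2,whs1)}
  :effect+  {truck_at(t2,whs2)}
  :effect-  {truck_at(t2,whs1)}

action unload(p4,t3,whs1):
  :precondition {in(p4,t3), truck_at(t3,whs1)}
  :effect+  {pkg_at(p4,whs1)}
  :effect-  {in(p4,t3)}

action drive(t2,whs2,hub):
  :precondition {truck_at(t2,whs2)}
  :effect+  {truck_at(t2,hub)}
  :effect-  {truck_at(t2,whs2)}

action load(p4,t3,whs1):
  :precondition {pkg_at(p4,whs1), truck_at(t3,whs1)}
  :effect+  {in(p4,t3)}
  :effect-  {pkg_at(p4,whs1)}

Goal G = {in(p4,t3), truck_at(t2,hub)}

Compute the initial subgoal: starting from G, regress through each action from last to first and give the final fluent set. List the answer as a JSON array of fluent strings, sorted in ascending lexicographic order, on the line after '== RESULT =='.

Regress step by step:
  through step 4 (load(p4,t3,whs1)): drop {in(p4,t3)}, keep {truck_at(t2,hub)}, require {pkg_at(p4,whs1), truck_at(t3,whs1)}
    → {pkg_at(p4,whs1), truck_at(t2,hub), truck_at(t3,whs1)}
  through step 3 (drive(t2,whs2,hub)): drop {truck_at(t2,hub)}, keep {pkg_at(p4,whs1), truck_at(t3,whs1)}, require {truck_at(t2,whs2)}
    → {pkg_at(p4,whs1), truck_at(t2,whs2), truck_at(t3,whs1)}
  through step 2 (unload(p4,t3,whs1)): drop {pkg_at(p4,whs1)}, keep {truck_at(t2,whs2), truck_at(t3,whs1)}, require {in(p4,t3), truck_at(t3,whs1)}
    → {in(p4,t3), truck_at(t2,whs2), truck_at(t3,whs1)}
  through step 1 (drive(t2,whs1,whs2)): drop {truck_at(t2,whs2)}, keep {in(p4,t3), truck_at(t3,whs1)}, require {truck_at(t2,whs1)}
    → {in(p4,t3), truck_at(t2,whs1), truck_at(t3,whs1)}

== RESULT ==
["in(p4,t3)", "truck_at(t2,whs1)", "truck_at(t3,whs1)"]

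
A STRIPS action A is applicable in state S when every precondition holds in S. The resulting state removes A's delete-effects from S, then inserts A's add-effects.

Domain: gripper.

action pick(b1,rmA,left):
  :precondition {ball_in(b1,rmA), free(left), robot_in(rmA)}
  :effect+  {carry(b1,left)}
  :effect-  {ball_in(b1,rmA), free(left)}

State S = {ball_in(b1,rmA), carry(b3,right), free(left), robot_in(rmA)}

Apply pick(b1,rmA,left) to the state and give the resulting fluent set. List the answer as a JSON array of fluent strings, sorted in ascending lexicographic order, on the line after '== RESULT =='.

Compute (S \ del) ∪ add:
  pre ⊆ S: {ball_in(b1,rmA), free(left), robot_in(rmA)} ⊆ S  — applicable
  S \ del = {carry(b3,right), robot_in(rmA)}
  ∪ add   = {carry(b1,left), carry(b3,right), robot_in(rmA)}

== RESULT ==
["carry(b1,left)", "carry(b3,right)", "robot_in(rmA)"]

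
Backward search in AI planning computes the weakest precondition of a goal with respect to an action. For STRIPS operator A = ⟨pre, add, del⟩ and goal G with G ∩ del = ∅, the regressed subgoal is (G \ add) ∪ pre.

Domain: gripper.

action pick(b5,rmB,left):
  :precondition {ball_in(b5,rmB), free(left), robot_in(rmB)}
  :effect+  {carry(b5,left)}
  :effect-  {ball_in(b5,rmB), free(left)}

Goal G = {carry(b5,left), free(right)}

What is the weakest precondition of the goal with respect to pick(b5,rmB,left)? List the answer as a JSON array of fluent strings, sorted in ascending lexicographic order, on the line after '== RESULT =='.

Regress:
  G ∩ del = {}  (empty — regression defined)
  G \ add = {carry(b5,left), free(right)} \ {carry(b5,left)} = {free(right)}
  ∪ pre   = {free(right)} ∪ {ball_in(b5,rmB), free(left), robot_in(rmB)}
          = {ball_in(b5,rmB), free(left), free(right), robot_in(rmB)}

== RESULT ==
["ball_in(b5,rmB)", "free(left)", "free(right)", "robot_in(rmB)"]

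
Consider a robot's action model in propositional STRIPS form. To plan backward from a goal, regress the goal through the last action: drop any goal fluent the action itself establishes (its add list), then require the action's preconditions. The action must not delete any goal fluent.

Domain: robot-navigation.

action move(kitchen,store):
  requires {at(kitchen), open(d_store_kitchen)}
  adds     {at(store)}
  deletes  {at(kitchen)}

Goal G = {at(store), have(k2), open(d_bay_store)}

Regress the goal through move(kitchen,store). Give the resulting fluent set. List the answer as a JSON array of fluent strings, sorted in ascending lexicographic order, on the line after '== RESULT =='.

Compute (G \ add) ∪ pre:
  G ∩ del = {}  (empty — regression defined)
  G \ add = {at(store), have(k2), open(d_bay_store)} \ {at(store)} = {have(k2), open(d_bay_store)}
  ∪ pre   = {have(k2), open(d_bay_store)} ∪ {at(kitchen), open(d_store_kitchen)}
          = {at(kitchen), have(k2), open(d_bay_store), open(d_store_kitchen)}

== RESULT ==
["at(kitchen)", "have(k2)", "open(d_bay_store)", "open(d_store_kitchen)"]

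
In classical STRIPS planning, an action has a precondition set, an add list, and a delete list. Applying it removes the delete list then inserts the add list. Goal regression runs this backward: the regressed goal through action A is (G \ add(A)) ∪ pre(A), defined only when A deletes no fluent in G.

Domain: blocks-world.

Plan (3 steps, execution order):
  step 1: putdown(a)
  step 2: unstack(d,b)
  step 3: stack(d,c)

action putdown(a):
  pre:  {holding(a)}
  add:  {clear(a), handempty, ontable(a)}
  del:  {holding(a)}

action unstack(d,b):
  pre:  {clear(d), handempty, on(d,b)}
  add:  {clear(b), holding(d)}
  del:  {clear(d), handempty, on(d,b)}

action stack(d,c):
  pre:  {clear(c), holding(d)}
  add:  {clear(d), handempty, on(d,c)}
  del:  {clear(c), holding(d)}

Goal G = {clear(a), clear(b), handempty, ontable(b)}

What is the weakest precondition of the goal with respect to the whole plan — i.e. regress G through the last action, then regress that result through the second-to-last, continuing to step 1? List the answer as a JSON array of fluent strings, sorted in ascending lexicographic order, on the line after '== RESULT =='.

Work backward from the goal:
  through step 3 (stack(d,c)): drop {handempty}, keep {clear(a), clear(b), ontable(b)}, require {clear(c), holding(d)}
    → {clear(a), clear(b), clear(c), holding(d), ontable(b)}
  through step 2 (unstack(d,b)): drop {clear(b), holding(d)}, keep {clear(a), clear(c), ontable(b)}, require {clear(d), handempty, on(d,b)}
    → {clear(a), clear(c), clear(d), handempty, on(d,b), ontable(b)}
  through step 1 (putdown(a)): drop {clear(a), handempty}, keep {clear(c), clear(d), on(d,b), ontable(b)}, require {holding(a)}
    → {clear(c), clear(d), holding(a), on(d,b), ontable(b)}

== RESULT ==
["clear(c)", "clear(d)", "holding(a)", "on(d,b)", "ontable(b)"]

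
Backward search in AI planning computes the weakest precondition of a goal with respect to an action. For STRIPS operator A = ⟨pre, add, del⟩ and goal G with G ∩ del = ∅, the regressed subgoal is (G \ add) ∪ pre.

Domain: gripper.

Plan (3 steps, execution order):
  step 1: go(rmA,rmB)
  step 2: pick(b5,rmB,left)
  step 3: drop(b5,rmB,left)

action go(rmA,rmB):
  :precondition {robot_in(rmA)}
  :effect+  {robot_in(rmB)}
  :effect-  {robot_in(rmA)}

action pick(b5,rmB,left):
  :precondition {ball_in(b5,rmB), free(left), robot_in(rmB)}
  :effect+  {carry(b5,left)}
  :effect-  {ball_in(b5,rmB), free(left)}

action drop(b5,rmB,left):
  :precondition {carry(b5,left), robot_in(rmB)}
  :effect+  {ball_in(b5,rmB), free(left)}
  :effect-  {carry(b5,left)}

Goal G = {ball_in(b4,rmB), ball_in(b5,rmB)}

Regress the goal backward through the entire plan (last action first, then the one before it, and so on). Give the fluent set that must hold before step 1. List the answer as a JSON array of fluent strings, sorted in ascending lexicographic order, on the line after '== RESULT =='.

Work backward from the goal:
  through step 3 (drop(b5,rmB,left)): drop {ball_in(b5,rmB)}, keep {ball_in(b4,rmB)}, require {carry(b5,left), robot_in(rmB)}
    → {ball_in(b4,rmB), carry(b5,left), robot_in(rmB)}
  through step 2 (pick(b5,rmB,left)): drop {carry(b5,left)}, keep {ball_in(b4,rmB), robot_in(rmB)}, require {ball_in(b5,rmB), free(left), robot_in(rmB)}
    → {ball_in(b4,rmB), ball_in(b5,rmB), free(left), robot_in(rmB)}
  through step 1 (go(rmA,rmB)): drop {robot_in(rmB)}, keep {ball_in(b4,rmB), ball_in(b5,rmB), free(left)}, require {robot_in(rmA)}
    → {ball_in(b4,rmB), ball_in(b5,rmB), free(left), robot_in(rmA)}

== RESULT ==
["ball_in(b4,rmB)", "ball_in(b5,rmB)", "free(left)", "robot_in(rmA)"]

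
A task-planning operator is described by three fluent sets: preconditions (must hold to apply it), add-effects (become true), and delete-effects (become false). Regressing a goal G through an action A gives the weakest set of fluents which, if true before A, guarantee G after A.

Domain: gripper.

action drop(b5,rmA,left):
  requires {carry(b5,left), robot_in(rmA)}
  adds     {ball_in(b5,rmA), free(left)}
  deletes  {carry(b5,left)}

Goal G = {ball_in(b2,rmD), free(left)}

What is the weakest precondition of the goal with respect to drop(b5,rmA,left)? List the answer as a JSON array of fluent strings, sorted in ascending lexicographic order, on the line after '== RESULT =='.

Compute (G \ add) ∪ pre:
  G ∩ del = {}  (empty — regression defined)
  G \ add = {ball_in(b2,rmD), free(left)} \ {ball_in(b5,rmA), free(left)} = {ball_in(b2,rmD)}
  ∪ pre   = {ball_in(b2,rmD)} ∪ {carry(b5,left), robot_in(rmA)}
          = {ball_in(b2,rmD), carry(b5,left), robot_in(rmA)}

== RESULT ==
["ball_in(b2,rmD)", "carry(b5,left)", "robot_in(rmA)"]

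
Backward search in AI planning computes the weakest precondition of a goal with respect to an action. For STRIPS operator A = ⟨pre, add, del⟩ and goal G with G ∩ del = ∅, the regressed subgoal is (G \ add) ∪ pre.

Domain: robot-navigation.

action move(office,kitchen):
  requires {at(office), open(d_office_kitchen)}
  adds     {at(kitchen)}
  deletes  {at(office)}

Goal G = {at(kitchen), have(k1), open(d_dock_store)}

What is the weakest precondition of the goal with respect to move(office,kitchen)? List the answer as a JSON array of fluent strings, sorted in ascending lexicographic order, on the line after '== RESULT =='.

Compute (G \ add) ∪ pre:
  G ∩ del = {}  (empty — regression defined)
  G \ add = {at(kitchen), have(k1), open(d_dock_store)} \ {at(kitchen)} = {have(k1), open(d_dock_store)}
  ∪ pre   = {have(k1), open(d_dock_store)} ∪ {at(office), open(d_office_kitchen)}
          = {at(office), have(k1), open(d_dock_store), open(d_office_kitchen)}

== RESULT ==
["at(office)", "have(k1)", "open(d_dock_store)", "open(d_office_kitchen)"]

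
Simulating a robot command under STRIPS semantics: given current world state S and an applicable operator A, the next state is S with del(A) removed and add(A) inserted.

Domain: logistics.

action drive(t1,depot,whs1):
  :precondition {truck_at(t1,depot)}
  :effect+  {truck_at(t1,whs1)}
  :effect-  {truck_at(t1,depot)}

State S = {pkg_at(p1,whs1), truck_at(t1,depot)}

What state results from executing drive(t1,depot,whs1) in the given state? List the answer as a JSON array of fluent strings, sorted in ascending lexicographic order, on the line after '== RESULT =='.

Compute (S \ del) ∪ add:
  pre ⊆ S: {truck_at(t1,depot)} ⊆ S  — applicable
  S \ del = {pkg_at(p1,whs1)}
  ∪ add   = {pkg_at(p1,whs1), truck_at(t1,whs1)}

== RESULT ==
["pkg_at(p1,whs1)", "truck_at(t1,whs1)"]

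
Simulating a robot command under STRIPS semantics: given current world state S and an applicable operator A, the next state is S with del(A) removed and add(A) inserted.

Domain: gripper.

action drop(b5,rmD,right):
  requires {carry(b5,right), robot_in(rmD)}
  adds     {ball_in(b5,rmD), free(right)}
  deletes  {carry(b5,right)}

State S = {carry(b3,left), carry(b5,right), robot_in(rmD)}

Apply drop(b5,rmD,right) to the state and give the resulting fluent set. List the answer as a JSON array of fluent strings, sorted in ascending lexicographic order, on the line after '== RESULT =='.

Compute (S \ del) ∪ add:
  pre ⊆ S: {carry(b5,right), robot_in(rmD)} ⊆ S  — applicable
  S \ del = {carry(b3,left), robot_in(rmD)}
  ∪ add   = {ball_in(b5,rmD), carry(b3,left), free(right), robot_in(rmD)}

== RESULT ==
["ball_in(b5,rmD)", "carry(b3,left)", "free(right)", "robot_in(rmD)"]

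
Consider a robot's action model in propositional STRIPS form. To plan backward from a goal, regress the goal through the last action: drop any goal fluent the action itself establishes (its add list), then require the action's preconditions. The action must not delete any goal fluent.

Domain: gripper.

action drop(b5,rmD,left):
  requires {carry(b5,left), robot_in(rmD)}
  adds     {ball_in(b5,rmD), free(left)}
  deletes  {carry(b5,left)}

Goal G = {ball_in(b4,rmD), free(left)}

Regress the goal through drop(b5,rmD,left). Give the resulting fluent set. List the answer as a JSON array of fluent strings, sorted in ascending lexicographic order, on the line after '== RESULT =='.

Regress:
  G ∩ del = {}  (empty — regression defined)
  G \ add = {ball_in(b4,rmD), free(left)} \ {ball_in(b5,rmD), free(left)} = {ball_in(b4,rmD)}
  ∪ pre   = {ball_in(b4,rmD)} ∪ {carry(b5,left), robot_in(rmD)}
          = {ball_in(b4,rmD), carry(b5,left), robot_in(rmD)}

== RESULT ==
["ball_in(b4,rmD)", "carry(b5,left)", "robot_in(rmD)"]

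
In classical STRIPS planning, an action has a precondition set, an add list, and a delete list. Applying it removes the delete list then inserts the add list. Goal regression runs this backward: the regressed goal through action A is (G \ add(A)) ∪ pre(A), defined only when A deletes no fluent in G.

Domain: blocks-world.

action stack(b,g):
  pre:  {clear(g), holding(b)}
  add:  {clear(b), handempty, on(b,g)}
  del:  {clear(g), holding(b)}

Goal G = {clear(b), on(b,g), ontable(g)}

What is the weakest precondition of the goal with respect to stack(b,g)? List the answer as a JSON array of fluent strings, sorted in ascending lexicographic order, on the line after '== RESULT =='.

Compute (G \ add) ∪ pre:
  G ∩ del = {}  (empty — regression defined)
  G \ add = {clear(b), on(b,g), ontable(g)} \ {clear(b), handempty, on(b,g)} = {ontable(g)}
  ∪ pre   = {ontable(g)} ∪ {clear(g), holding(b)}
          = {clear(g), holding(b), ontable(g)}

== RESULT ==
["clear(g)", "holding(b)", "ontable(g)"]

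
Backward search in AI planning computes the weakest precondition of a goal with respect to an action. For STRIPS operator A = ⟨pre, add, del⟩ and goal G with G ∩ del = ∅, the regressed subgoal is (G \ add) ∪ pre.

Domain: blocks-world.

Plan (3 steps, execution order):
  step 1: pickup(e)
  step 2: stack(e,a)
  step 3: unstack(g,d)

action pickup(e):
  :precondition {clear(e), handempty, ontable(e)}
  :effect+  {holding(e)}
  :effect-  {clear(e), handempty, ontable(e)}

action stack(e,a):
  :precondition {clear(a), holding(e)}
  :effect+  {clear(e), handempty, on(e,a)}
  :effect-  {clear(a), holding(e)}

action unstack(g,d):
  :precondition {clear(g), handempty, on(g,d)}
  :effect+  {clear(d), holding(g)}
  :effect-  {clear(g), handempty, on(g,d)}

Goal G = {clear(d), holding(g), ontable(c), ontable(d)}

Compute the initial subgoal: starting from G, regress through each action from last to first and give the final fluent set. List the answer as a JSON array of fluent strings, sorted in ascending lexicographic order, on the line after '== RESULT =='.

Work backward from the goal:
  through step 3 (unstack(g,d)): drop {clear(d), holding(g)}, keep {ontable(c), ontable(d)}, require {clear(g), handempty, on(g,d)}
    → {clear(g), handempty, on(g,d), ontable(c), ontable(d)}
  through step 2 (stack(e,a)): drop {handempty}, keep {clear(g), on(g,d), ontable(c), ontable(d)}, require {clear(a), holding(e)}
    → {clear(a), clear(g), holding(e), on(g,d), ontable(c), ontable(d)}
  through step 1 (pickup(e)): drop {holding(e)}, keep {clear(a), clear(g), on(g,d), ontable(c), ontable(d)}, require {clear(e), handempty, ontable(e)}
    → {clear(a), clear(e), clear(g), handempty, on(g,d), ontable(c), ontable(d), ontable(e)}

== RESULT ==
["clear(a)", "clear(e)", "clear(g)", "handempty", "on(g,d)", "ontable(c)", "ontable(d)", "ontable(e)"]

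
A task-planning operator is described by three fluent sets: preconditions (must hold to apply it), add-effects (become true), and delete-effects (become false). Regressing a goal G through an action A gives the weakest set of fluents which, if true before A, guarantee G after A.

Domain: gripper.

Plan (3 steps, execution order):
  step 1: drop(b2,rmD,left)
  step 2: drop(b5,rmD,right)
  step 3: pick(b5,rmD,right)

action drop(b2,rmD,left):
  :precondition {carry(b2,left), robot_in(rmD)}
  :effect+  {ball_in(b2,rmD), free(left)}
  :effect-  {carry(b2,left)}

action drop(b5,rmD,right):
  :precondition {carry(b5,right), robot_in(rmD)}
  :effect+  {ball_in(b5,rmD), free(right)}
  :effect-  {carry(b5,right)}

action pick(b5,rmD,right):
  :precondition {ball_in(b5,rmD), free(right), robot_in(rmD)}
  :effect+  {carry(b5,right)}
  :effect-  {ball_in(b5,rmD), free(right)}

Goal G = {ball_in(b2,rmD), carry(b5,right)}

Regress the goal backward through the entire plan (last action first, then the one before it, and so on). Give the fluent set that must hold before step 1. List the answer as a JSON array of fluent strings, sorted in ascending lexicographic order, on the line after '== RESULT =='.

Regress step by step:
  through step 3 (pick(b5,rmD,right)): drop {carry(b5,right)}, keep {ball_in(b2,rmD)}, require {ball_in(b5,rmD), free(right), robot_in(rmD)}
    → {ball_in(b2,rmD), ball_in(b5,rmD), free(right), robot_in(rmD)}
  through step 2 (drop(b5,rmD,right)): drop {ball_in(b5,rmD), free(right)}, keep {ball_in(b2,rmD), robot_in(rmD)}, require {carry(b5,right), robot_in(rmD)}
    → {ball_in(b2,rmD), carry(b5,right), robot_in(rmD)}
  through step 1 (drop(b2,rmD,left)): drop {ball_in(b2,rmD)}, keep {carry(b5,right), robot_in(rmD)}, require {carry(b2,left), robot_in(rmD)}
    → {carry(b2,left), carry(b5,right), robot_in(rmD)}

== RESULT ==
["carry(b2,left)", "carry(b5,right)", "robot_in(rmD)"]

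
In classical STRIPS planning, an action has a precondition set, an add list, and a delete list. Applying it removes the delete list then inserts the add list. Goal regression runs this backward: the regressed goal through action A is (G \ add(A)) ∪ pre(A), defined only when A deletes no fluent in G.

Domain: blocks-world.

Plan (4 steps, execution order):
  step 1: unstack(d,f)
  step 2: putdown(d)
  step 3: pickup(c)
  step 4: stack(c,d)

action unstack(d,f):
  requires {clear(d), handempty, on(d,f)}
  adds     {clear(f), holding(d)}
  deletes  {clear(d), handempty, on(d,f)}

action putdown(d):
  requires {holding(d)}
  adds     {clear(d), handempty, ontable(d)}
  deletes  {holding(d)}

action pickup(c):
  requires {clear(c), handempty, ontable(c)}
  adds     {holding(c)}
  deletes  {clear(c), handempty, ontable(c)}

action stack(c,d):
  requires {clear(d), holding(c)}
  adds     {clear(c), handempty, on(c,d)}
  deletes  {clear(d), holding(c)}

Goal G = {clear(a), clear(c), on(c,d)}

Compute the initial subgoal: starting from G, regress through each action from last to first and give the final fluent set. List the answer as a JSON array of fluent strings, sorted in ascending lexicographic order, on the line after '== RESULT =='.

Regress step by step:
  through step 4 (stack(c,d)): drop {clear(c), on(c,d)}, keep {clear(a)}, require {clear(d), holding(c)}
    → {clear(a), clear(d), holding(c)}
  through step 3 (pickup(c)): drop {holding(c)}, keep {clear(a), clear(d)}, require {clear(c), handempty, ontable(c)}
    → {clear(a), clear(c), clear(d), handempty, ontable(c)}
  through step 2 (putdown(d)): drop {clear(d), handempty}, keep {clear(a), clear(c), ontable(c)}, require {holding(d)}
    → {clear(a), clear(c), holding(d), ontable(c)}
  through step 1 (unstack(d,f)): drop {holding(d)}, keep {clear(a), clear(c), ontable(c)}, require {clear(d), handempty, on(d,f)}
    → {clear(a), clear(c), clear(d), handempty, on(d,f), ontable(c)}

== RESULT ==
["clear(a)", "clear(c)", "clear(d)", "handempty", "on(d,f)", "ontable(c)"]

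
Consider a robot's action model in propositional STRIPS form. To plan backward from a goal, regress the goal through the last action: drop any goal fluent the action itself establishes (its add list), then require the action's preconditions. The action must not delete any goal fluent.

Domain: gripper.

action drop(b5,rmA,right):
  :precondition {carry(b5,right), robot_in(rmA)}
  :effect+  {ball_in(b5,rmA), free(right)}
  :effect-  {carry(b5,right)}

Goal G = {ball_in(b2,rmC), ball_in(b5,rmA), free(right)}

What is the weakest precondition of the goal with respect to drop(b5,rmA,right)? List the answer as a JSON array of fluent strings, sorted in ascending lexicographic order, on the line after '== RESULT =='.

Regress:
  G ∩ del = {}  (empty — regression defined)
  G \ add = {ball_in(b2,rmC), ball_in(b5,rmA), free(right)} \ {ball_in(b5,rmA), free(right)} = {ball_in(b2,rmC)}
  ∪ pre   = {ball_in(b2,rmC)} ∪ {carry(b5,right), robot_in(rmA)}
          = {ball_in(b2,rmC), carry(b5,right), robot_in(rmA)}

== RESULT ==
["ball_in(b2,rmC)", "carry(b5,right)", "robot_in(rmA)"]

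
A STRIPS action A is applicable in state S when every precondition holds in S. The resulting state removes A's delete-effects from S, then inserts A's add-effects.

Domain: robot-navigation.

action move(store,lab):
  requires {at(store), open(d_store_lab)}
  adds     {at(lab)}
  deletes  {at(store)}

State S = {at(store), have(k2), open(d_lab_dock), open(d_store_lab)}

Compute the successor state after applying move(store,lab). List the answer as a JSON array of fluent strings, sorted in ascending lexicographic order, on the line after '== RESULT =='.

Compute (S \ del) ∪ add:
  pre ⊆ S: {at(store), open(d_store_lab)} ⊆ S  — applicable
  S \ del = {have(k2), open(d_lab_dock), open(d_store_lab)}
  ∪ add   = {at(lab), have(k2), open(d_lab_dock), open(d_store_lab)}

== RESULT ==
["at(lab)", "have(k2)", "open(d_lab_dock)", "open(d_store_lab)"]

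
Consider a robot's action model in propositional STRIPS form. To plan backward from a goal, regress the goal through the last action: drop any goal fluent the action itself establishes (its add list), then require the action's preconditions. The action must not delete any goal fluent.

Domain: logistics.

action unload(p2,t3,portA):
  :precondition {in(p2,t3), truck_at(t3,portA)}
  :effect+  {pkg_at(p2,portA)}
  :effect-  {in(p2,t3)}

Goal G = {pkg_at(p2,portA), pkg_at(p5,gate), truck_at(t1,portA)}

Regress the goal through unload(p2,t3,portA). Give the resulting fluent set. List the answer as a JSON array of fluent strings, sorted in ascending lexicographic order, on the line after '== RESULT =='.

Compute (G \ add) ∪ pre:
  G ∩ del = {}  (empty — regression defined)
  G \ add = {pkg_at(p2,portA), pkg_at(p5,gate), truck_at(t1,portA)} \ {pkg_at(p2,portA)} = {pkg_at(p5,gate), truck_at(t1,portA)}
  ∪ pre   = {pkg_at(p5,gate), truck_at(t1,portA)} ∪ {in(p2,t3), truck_at(t3,portA)}
          = {in(p2,t3), pkg_at(p5,gate), truck_at(t1,portA), truck_at(t3,portA)}

== RESULT ==
["in(p2,t3)", "pkg_at(p5,gate)", "truck_at(t1,portA)", "truck_at(t3,portA)"]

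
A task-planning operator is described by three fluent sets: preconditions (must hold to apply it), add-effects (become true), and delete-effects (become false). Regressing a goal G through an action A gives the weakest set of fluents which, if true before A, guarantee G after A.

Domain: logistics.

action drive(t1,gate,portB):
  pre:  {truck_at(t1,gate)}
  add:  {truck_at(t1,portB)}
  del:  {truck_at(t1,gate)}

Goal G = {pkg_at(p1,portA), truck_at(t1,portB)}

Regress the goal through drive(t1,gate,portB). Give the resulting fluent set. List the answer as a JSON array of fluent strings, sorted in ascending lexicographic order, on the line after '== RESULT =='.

Compute (G \ add) ∪ pre:
  G ∩ del = {}  (empty — regression defined)
  G \ add = {pkg_at(p1,portA), truck_at(t1,portB)} \ {truck_at(t1,portB)} = {pkg_at(p1,portA)}
  ∪ pre   = {pkg_at(p1,portA)} ∪ {truck_at(t1,gate)}
          = {pkg_at(p1,portA), truck_at(t1,gate)}

== RESULT ==
["pkg_at(p1,portA)", "truck_at(t1,gate)"]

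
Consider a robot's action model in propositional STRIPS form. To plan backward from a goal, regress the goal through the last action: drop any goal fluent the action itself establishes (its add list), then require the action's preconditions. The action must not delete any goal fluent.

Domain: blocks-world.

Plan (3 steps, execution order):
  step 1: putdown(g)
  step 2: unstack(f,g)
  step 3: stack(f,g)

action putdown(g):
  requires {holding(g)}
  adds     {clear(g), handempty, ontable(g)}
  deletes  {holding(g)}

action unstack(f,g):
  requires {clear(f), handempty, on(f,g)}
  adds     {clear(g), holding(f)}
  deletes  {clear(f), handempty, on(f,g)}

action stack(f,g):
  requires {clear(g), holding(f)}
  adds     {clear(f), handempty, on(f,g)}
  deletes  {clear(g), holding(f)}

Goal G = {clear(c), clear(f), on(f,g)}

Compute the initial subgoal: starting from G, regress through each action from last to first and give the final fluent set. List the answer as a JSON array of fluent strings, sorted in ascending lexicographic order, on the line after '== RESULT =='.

Work backward from the goal:
  through step 3 (stack(f,g)): drop {clear(f), on(f,g)}, keep {clear(c)}, require {clear(g), holding(f)}
    → {clear(c), clear(g), holding(f)}
  through step 2 (unstack(f,g)): drop {clear(g), holding(f)}, keep {clear(c)}, require {clear(f), handempty, on(f,g)}
    → {clear(c), clear(f), handempty, on(f,g)}
  through step 1 (putdown(g)): drop {handempty}, keep {clear(c), clear(f), on(f,g)}, require {holding(g)}
    → {clear(c), clear(f), holding(g), on(f,g)}

== RESULT ==
["clear(c)", "clear(f)", "holding(g)", "on(f,g)"]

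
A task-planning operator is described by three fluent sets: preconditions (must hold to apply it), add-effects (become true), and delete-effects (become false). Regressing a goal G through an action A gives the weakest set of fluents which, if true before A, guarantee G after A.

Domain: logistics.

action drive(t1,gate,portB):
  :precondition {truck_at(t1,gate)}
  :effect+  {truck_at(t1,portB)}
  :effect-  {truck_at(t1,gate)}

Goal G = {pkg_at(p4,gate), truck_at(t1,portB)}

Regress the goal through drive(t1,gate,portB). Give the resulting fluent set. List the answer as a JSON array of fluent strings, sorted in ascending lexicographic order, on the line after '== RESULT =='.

Regress:
  G ∩ del = {}  (empty — regression defined)
  G \ add = {pkg_at(p4,gate), truck_at(t1,portB)} \ {truck_at(t1,portB)} = {pkg_at(p4,gate)}
  ∪ pre   = {pkg_at(p4,gate)} ∪ {truck_at(t1,gate)}
          = {pkg_at(p4,gate), truck_at(t1,gate)}

== RESULT ==
["pkg_at(p4,gate)", "truck_at(t1,gate)"]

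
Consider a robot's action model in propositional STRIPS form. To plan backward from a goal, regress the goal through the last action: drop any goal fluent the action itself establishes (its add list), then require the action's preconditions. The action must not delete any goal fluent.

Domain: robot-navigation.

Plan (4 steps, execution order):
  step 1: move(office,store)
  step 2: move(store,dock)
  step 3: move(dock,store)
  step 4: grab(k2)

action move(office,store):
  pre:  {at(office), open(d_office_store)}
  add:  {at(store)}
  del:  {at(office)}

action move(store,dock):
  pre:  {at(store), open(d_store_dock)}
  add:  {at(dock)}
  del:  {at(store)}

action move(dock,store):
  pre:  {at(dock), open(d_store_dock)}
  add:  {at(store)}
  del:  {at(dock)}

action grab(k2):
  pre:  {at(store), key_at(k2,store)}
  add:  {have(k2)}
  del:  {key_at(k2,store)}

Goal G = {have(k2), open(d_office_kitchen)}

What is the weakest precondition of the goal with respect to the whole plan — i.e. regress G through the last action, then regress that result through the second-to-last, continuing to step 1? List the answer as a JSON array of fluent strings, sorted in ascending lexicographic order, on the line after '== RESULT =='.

Regress step by step:
  through step 4 (grab(k2)): drop {have(k2)}, keep {open(d_office_kitchen)}, require {at(store), key_at(k2,store)}
    → {at(store), key_at(k2,store), open(d_office_kitchen)}
  through step 3 (move(dock,store)): drop {at(store)}, keep {key_at(k2,store), open(d_office_kitchen)}, require {at(dock), open(d_store_dock)}
    → {at(dock), key_at(k2,store), open(d_office_kitchen), open(d_store_dock)}
  through step 2 (move(store,dock)): drop {at(dock)}, keep {key_at(k2,store), open(d_office_kitchen), open(d_store_dock)}, require {at(store), open(d_store_dock)}
    → {at(store), key_at(k2,store), open(d_office_kitchen), open(d_store_dock)}
  through step 1 (move(office,store)): drop {at(store)}, keep {key_at(k2,store), open(d_office_kitchen), open(d_store_dock)}, require {at(office), open(d_office_store)}
    → {at(office), key_at(k2,store), open(d_office_kitchen), open(d_office_store), open(d_store_dock)}

== RESULT ==
["at(office)", "key_at(k2,store)", "open(d_office_kitchen)", "open(d_office_store)", "open(d_store_dock)"]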